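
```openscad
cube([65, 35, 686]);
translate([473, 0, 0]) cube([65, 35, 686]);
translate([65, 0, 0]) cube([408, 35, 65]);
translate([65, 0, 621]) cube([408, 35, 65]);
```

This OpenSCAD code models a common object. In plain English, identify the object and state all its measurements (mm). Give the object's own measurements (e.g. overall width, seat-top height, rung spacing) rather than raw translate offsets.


A rectangular picture frame lying in the x–z plane (depth along y). The opening is 408 mm wide (x) by 556 mm tall (z), surrounded by a border 65 mm wide on all four sides. The frame is 35 mm deep and is made of two full-height vertical stiles with two horizontal rails fitted between them.


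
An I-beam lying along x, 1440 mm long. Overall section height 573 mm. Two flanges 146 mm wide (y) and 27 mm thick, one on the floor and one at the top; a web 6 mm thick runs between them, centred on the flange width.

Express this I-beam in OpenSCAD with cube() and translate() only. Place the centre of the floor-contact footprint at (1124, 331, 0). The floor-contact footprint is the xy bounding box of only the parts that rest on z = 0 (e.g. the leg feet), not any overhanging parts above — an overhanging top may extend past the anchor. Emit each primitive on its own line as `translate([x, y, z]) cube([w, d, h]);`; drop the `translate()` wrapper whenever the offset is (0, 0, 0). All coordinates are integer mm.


translate([404, 258, 0]) cube([1440, 146, 27]);
translate([404, 328, 27]) cube([1440, 6, 519]);
translate([404, 258, 546]) cube([1440, 146, 27]);


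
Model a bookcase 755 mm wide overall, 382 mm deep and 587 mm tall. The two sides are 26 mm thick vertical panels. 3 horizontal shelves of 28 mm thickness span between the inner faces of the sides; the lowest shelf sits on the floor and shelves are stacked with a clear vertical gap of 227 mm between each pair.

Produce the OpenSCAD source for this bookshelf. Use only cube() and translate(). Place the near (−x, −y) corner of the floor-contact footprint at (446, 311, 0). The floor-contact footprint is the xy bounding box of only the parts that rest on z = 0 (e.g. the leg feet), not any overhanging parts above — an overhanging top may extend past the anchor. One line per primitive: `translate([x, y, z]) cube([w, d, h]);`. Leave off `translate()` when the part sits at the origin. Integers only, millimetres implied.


translate([446, 311, 0]) cube([26, 382, 587]);
translate([1175, 311, 0]) cube([26, 382, 587]);
translate([472, 311, 0]) cube([703, 382, 28]);
translate([472, 311, 255]) cube([703, 382, 28]);
translate([472, 311, 510]) cube([703, 382, 28]);


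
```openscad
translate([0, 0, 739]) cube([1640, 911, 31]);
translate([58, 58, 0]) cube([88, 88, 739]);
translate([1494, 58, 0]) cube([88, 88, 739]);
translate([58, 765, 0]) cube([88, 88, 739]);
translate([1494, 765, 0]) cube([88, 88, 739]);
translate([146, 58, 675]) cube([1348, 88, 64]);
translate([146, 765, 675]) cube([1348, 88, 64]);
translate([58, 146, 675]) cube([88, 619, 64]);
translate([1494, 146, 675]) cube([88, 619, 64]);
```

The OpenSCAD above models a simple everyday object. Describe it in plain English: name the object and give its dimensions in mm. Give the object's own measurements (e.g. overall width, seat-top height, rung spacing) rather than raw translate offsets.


A table: top 1640 mm (x) × 911 mm (y), 31 mm thick, upper face at z = 770 mm, on four 88×88 mm square legs, each inset 58 mm from the nearest pair of top edges from z = 0 to the bottom of the top. Four apron rails, 88 mm thick and 64 mm tall, run between adjacent legs with their top edges flush with the underside of the top and their outer faces flush with the legs' outer faces.


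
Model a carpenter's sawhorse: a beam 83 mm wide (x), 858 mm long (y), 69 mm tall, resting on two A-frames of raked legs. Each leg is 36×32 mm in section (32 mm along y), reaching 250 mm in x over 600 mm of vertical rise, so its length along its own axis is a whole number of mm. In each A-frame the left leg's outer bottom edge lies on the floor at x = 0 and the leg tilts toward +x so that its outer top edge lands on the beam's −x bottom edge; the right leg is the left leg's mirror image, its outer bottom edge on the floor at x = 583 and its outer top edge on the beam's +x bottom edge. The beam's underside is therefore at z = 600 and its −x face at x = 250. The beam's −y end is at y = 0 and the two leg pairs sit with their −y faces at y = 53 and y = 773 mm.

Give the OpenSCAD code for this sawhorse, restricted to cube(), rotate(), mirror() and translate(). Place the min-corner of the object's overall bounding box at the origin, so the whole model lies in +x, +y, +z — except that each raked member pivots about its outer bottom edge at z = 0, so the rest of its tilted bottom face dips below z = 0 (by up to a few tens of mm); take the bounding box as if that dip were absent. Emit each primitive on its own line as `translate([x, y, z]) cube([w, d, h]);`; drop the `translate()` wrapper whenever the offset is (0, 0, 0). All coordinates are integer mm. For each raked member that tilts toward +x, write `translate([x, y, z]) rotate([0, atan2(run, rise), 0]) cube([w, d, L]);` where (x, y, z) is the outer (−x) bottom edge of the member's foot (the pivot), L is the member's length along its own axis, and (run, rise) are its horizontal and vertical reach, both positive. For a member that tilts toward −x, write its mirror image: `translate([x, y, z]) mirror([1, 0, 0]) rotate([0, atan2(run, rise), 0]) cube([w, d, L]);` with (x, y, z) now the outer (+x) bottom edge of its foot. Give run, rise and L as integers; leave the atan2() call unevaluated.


translate([250, 0, 600]) cube([83, 858, 69]);
translate([0, 53, 0]) rotate([0, atan2(250, 600), 0]) cube([36, 32, 650]);
translate([583, 53, 0]) mirror([1, 0, 0]) rotate([0, atan2(250, 600), 0]) cube([36, 32, 650]);
translate([0, 773, 0]) rotate([0, atan2(250, 600), 0]) cube([36, 32, 650]);
translate([583, 773, 0]) mirror([1, 0, 0]) rotate([0, atan2(250, 600), 0]) cube([36, 32, 650]);


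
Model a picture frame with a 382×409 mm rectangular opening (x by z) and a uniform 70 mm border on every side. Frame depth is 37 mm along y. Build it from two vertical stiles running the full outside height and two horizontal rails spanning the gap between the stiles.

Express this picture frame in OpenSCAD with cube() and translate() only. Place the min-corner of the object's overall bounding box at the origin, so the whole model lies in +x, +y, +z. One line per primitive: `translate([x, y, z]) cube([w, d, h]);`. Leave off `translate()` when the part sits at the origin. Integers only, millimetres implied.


cube([70, 37, 549]);
translate([452, 0, 0]) cube([70, 37, 549]);
translate([70, 0, 0]) cube([382, 37, 70]);
translate([70, 0, 479]) cube([382, 37, 70]);


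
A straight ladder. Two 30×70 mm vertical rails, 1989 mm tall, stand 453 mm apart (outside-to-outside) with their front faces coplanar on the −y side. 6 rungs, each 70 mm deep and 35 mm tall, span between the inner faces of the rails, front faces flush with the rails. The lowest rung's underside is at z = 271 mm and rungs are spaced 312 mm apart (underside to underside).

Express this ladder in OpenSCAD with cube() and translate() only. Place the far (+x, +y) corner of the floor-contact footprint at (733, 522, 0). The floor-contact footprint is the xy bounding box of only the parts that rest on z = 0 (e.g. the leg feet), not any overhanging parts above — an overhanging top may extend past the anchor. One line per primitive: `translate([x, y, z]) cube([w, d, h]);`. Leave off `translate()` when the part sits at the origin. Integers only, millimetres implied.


translate([280, 452, 0]) cube([30, 70, 1989]);
translate([703, 452, 0]) cube([30, 70, 1989]);
translate([310, 452, 271]) cube([393, 70, 35]);
translate([310, 452, 583]) cube([393, 70, 35]);
translate([310, 452, 895]) cube([393, 70, 35]);
translate([310, 452, 1207]) cube([393, 70, 35]);
translate([310, 452, 1519]) cube([393, 70, 35]);
translate([310, 452, 1831]) cube([393, 70, 35]);


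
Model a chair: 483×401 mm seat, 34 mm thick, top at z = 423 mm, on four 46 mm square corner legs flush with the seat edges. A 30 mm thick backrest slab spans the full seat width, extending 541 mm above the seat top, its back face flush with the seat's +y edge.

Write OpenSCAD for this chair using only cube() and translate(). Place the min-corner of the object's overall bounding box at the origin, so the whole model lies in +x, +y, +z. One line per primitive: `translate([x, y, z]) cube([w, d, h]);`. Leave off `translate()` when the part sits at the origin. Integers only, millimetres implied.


translate([0, 0, 389]) cube([483, 401, 34]);
cube([46, 46, 389]);
translate([437, 0, 0]) cube([46, 46, 389]);
translate([0, 355, 0]) cube([46, 46, 389]);
translate([437, 355, 0]) cube([46, 46, 389]);
translate([0, 371, 423]) cube([483, 30, 541]);


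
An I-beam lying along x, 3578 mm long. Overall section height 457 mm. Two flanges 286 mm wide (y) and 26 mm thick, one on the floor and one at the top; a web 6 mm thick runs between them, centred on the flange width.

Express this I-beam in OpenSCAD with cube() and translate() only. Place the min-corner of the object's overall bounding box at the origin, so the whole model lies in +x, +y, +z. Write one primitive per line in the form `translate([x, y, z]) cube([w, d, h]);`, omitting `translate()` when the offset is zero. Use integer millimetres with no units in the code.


cube([3578, 286, 26]);
translate([0, 140, 26]) cube([3578, 6, 405]);
translate([0, 0, 431]) cube([3578, 286, 26]);


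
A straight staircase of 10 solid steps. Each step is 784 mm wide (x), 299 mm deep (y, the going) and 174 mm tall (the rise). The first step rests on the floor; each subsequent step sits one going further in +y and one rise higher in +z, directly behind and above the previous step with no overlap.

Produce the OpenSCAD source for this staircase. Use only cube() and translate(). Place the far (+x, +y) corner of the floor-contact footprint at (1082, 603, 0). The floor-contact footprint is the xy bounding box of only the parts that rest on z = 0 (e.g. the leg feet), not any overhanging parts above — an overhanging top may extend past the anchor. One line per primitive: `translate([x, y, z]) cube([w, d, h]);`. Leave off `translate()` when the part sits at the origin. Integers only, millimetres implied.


translate([298, 304, 0]) cube([784, 299, 174]);
translate([298, 603, 174]) cube([784, 299, 174]);
translate([298, 902, 348]) cube([784, 299, 174]);
translate([298, 1201, 522]) cube([784, 299, 174]);
translate([298, 1500, 696]) cube([784, 299, 174]);
translate([298, 1799, 870]) cube([784, 299, 174]);
translate([298, 2098, 1044]) cube([784, 299, 174]);
translate([298, 2397, 1218]) cube([784, 299, 174]);
translate([298, 2696, 1392]) cube([784, 299, 174]);
translate([298, 2995, 1566]) cube([784, 299, 174]);


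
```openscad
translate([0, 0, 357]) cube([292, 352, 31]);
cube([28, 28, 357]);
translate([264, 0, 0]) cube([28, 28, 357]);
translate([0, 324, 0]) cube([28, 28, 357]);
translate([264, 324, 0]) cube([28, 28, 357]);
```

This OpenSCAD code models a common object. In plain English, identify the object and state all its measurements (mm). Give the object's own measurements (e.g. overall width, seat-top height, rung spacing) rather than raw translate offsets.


A four-legged stool. The seat is a 292×352×31 mm slab whose top surface is at z = 388 mm; four square legs, each 28×28 mm in cross-section, run from the floor (z = 0) to the underside of the seat, each flush with a corner of the seat.


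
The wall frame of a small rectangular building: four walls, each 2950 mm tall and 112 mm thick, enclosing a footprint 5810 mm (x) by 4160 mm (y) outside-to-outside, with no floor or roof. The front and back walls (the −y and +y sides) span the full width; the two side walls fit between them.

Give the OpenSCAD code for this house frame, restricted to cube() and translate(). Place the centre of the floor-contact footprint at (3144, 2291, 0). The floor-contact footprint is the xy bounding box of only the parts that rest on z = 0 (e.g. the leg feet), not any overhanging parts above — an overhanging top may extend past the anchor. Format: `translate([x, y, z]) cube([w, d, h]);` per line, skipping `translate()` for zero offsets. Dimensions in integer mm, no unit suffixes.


translate([239, 211, 0]) cube([5810, 112, 2950]);
translate([239, 4259, 0]) cube([5810, 112, 2950]);
translate([239, 323, 0]) cube([112, 3936, 2950]);
translate([5937, 323, 0]) cube([112, 3936, 2950]);


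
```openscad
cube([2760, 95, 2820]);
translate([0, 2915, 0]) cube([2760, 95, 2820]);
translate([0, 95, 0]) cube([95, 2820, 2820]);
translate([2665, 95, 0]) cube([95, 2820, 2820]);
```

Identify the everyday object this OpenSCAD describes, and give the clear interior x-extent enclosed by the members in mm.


A house (or room) frame. The interior width is 2570 mm.

Four 2820 mm walls enclosing a rectangle with no floor or roof — a room or house frame. Outside width is 2760 mm and wall thickness is 95 mm, so the interior width is 2760 − 2 × 95 = 2570 mm.


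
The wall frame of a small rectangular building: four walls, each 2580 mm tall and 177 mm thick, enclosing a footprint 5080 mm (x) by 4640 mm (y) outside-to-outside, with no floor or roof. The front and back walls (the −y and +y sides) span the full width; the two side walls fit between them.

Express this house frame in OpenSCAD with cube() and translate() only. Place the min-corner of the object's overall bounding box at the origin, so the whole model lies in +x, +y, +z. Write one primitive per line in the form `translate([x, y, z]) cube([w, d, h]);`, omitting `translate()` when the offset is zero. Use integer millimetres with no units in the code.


cube([5080, 177, 2580]);
translate([0, 4463, 0]) cube([5080, 177, 2580]);
translate([0, 177, 0]) cube([177, 4286, 2580]);
translate([4903, 177, 0]) cube([177, 4286, 2580]);


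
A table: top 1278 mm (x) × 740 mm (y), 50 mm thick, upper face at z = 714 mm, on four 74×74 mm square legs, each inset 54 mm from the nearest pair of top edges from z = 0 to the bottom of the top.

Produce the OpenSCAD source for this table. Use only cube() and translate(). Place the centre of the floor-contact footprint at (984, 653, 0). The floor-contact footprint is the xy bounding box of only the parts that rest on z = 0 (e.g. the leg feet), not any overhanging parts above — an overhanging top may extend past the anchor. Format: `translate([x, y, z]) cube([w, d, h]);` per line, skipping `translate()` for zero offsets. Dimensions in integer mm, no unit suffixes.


// leg_h = 714 - 50 = 664
translate([345, 283, 664]) cube([1278, 740, 50]);
translate([399, 337, 0]) cube([74, 74, 664]);
translate([1495, 337, 0]) cube([74, 74, 664]);
translate([399, 895, 0]) cube([74, 74, 664]);
translate([1495, 895, 0]) cube([74, 74, 664]);


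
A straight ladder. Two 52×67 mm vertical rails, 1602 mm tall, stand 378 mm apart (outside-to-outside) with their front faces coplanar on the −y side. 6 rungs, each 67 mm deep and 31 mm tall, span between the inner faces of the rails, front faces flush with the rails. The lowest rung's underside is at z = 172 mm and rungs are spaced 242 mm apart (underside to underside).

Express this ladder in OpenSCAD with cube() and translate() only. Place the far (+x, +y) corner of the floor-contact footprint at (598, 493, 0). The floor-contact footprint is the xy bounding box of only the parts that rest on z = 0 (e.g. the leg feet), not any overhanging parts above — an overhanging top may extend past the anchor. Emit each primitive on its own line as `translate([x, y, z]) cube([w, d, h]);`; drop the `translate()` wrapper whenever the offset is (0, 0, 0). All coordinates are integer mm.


translate([220, 426, 0]) cube([52, 67, 1602]);
translate([546, 426, 0]) cube([52, 67, 1602]);
translate([272, 426, 172]) cube([274, 67, 31]);
translate([272, 426, 414]) cube([274, 67, 31]);
translate([272, 426, 656]) cube([274, 67, 31]);
translate([272, 426, 898]) cube([274, 67, 31]);
translate([272, 426, 1140]) cube([274, 67, 31]);
translate([272, 426, 1382]) cube([274, 67, 31]);


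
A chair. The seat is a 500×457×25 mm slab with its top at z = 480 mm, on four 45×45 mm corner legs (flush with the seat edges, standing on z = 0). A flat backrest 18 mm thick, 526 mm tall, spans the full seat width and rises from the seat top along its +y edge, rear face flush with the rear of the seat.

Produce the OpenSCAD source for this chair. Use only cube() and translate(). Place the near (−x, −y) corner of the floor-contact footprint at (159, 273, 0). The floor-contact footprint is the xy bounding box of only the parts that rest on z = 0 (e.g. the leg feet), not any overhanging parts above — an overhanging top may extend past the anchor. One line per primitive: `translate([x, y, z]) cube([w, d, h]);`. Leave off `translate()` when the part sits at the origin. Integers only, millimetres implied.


translate([159, 273, 455]) cube([500, 457, 25]);
translate([159, 273, 0]) cube([45, 45, 455]);
translate([614, 273, 0]) cube([45, 45, 455]);
translate([159, 685, 0]) cube([45, 45, 455]);
translate([614, 685, 0]) cube([45, 45, 455]);
translate([159, 712, 480]) cube([500, 18, 526]);


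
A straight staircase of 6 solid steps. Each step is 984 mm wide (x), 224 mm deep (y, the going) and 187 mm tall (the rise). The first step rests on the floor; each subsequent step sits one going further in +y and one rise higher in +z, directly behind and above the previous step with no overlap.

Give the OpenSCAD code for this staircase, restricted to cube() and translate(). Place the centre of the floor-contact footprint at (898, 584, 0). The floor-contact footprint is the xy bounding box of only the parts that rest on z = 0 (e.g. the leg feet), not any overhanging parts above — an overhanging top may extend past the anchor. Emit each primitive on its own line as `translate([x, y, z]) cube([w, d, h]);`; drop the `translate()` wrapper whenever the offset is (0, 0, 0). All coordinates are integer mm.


translate([406, 472, 0]) cube([984, 224, 187]);
translate([406, 696, 187]) cube([984, 224, 187]);
translate([406, 920, 374]) cube([984, 224, 187]);
translate([406, 1144, 561]) cube([984, 224, 187]);
translate([406, 1368, 748]) cube([984, 224, 187]);
translate([406, 1592, 935]) cube([984, 224, 187]);


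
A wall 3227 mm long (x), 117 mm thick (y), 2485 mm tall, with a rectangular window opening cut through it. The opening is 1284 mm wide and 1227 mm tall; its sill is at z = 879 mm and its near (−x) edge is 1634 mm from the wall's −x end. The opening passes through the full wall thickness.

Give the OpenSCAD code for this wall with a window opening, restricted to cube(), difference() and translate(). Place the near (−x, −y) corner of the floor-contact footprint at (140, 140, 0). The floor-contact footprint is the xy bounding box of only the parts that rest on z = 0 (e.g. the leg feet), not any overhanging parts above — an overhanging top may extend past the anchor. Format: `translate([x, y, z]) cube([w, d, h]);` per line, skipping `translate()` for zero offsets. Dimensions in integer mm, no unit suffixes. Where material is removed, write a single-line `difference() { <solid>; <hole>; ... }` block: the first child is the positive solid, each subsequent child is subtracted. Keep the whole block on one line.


difference() { translate([140, 140, 0]) cube([3227, 117, 2485]); translate([1774, 140, 879]) cube([1284, 117, 1227]); }


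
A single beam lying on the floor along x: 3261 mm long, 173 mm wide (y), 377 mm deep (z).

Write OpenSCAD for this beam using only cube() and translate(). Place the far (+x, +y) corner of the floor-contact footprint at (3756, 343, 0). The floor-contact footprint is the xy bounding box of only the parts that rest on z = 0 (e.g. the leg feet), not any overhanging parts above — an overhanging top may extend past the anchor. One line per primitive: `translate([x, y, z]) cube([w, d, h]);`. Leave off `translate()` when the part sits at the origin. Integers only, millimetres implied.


translate([495, 170, 0]) cube([3261, 173, 377]);


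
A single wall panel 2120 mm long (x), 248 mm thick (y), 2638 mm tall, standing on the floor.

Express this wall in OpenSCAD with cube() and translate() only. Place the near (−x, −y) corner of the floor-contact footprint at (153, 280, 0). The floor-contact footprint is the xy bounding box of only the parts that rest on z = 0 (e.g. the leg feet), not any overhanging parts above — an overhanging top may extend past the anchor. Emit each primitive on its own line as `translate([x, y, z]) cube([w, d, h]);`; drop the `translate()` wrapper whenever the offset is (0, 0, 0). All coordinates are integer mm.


translate([153, 280, 0]) cube([2120, 248, 2638]);


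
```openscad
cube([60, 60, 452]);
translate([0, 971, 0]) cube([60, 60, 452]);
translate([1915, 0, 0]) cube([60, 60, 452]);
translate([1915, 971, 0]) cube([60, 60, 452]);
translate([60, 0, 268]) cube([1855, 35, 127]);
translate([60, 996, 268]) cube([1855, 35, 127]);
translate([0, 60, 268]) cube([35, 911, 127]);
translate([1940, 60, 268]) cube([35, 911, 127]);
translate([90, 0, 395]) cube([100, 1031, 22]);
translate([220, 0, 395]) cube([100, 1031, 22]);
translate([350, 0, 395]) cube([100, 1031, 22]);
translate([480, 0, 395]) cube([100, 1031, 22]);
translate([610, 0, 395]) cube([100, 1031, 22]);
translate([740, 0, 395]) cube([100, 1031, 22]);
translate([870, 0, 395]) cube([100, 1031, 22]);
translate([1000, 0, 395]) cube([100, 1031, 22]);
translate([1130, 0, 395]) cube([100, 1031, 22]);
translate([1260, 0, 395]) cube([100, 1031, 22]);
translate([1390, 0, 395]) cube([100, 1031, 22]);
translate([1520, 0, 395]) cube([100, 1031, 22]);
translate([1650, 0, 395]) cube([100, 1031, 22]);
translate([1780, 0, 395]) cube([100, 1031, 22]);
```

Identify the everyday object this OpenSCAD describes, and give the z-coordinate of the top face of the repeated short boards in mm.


A bed frame. The slat-top height is 417 mm.

Four posts, four rails, and a row of slats — a bed frame. Slats sit on the rails at z = 268 + 127 = 395; with slat thickness 22, the top is 417 mm.


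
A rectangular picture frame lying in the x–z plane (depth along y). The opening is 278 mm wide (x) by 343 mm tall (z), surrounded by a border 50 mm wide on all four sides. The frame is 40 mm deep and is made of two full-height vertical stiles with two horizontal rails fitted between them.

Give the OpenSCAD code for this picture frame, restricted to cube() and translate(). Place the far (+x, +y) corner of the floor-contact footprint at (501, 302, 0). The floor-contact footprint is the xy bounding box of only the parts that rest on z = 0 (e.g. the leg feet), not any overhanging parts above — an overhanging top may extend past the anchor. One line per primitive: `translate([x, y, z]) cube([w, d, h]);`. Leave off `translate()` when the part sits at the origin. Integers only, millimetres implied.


translate([123, 262, 0]) cube([50, 40, 443]);
translate([451, 262, 0]) cube([50, 40, 443]);
translate([173, 262, 0]) cube([278, 40, 50]);
translate([173, 262, 393]) cube([278, 40, 50]);


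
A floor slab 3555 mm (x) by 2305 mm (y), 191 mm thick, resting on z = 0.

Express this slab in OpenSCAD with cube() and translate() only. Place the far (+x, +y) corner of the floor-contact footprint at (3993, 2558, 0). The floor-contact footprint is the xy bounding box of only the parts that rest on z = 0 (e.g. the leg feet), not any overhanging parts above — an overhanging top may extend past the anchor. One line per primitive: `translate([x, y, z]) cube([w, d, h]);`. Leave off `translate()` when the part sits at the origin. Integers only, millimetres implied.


translate([438, 253, 0]) cube([3555, 2305, 191]);


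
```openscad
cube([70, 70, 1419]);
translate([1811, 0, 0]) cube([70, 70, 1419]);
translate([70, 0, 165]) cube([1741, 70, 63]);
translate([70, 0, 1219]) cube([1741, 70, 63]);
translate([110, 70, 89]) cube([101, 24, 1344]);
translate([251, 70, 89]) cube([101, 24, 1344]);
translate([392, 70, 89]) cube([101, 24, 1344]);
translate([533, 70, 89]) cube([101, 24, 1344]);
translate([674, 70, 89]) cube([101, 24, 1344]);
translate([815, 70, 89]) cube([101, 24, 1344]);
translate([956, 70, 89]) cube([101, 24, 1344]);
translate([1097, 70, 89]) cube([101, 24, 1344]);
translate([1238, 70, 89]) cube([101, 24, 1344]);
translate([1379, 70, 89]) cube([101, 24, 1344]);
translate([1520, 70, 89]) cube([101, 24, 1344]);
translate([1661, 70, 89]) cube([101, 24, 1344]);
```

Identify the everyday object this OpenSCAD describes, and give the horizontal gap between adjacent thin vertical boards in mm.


A fence section. The picket gap is 40 mm.

Two posts, two rails, 12 pickets — a fence section. Span 1741 mm holds 12 pickets of 101 mm with 13 equal gaps: ⌊(1741 − 12·101) / 13⌋ = 40 mm.


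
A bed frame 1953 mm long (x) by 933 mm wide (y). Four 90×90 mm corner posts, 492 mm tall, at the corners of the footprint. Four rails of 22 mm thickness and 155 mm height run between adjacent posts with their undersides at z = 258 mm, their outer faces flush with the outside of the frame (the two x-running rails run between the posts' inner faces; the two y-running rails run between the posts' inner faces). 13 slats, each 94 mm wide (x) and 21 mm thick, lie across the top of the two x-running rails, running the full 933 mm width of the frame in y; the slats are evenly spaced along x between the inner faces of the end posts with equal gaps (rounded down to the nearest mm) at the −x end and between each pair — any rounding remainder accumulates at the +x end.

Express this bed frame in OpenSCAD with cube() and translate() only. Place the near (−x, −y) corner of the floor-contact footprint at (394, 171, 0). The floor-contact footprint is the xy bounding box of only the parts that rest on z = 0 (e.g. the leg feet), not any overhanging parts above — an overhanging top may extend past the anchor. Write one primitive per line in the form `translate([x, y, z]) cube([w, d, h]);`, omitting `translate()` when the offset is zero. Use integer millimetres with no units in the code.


// slat z = rail_z + rail_h = 258 + 155 = 413
// slat gap = ⌊(1773 − 13·94) / 14⌋ = 39
translate([394, 171, 0]) cube([90, 90, 492]);
translate([394, 1014, 0]) cube([90, 90, 492]);
translate([2257, 171, 0]) cube([90, 90, 492]);
translate([2257, 1014, 0]) cube([90, 90, 492]);
translate([484, 171, 258]) cube([1773, 22, 155]);
translate([484, 1082, 258]) cube([1773, 22, 155]);
translate([394, 261, 258]) cube([22, 753, 155]);
translate([2325, 261, 258]) cube([22, 753, 155]);
translate([523, 171, 413]) cube([94, 933, 21]);
translate([656, 171, 413]) cube([94, 933, 21]);
translate([789, 171, 413]) cube([94, 933, 21]);
translate([922, 171, 413]) cube([94, 933, 21]);
translate([1055, 171, 413]) cube([94, 933, 21]);
translate([1188, 171, 413]) cube([94, 933, 21]);
translate([1321, 171, 413]) cube([94, 933, 21]);
translate([1454, 171, 413]) cube([94, 933, 21]);
translate([1587, 171, 413]) cube([94, 933, 21]);
translate([1720, 171, 413]) cube([94, 933, 21]);
translate([1853, 171, 413]) cube([94, 933, 21]);
translate([1986, 171, 413]) cube([94, 933, 21]);
translate([2119, 171, 413]) cube([94, 933, 21]);


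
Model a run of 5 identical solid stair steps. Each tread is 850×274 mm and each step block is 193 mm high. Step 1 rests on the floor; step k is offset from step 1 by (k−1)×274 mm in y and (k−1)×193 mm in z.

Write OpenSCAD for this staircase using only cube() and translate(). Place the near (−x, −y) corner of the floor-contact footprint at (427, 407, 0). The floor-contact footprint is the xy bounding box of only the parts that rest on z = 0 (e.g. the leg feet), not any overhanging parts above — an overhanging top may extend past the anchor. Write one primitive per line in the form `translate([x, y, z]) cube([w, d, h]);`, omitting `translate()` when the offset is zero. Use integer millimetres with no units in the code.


translate([427, 407, 0]) cube([850, 274, 193]);
translate([427, 681, 193]) cube([850, 274, 193]);
translate([427, 955, 386]) cube([850, 274, 193]);
translate([427, 1229, 579]) cube([850, 274, 193]);
translate([427, 1503, 772]) cube([850, 274, 193]);


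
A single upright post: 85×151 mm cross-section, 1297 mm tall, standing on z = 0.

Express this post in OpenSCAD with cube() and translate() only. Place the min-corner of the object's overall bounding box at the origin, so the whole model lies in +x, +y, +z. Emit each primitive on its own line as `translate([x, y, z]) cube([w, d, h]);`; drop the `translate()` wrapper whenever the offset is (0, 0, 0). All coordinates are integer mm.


cube([85, 151, 1297]);


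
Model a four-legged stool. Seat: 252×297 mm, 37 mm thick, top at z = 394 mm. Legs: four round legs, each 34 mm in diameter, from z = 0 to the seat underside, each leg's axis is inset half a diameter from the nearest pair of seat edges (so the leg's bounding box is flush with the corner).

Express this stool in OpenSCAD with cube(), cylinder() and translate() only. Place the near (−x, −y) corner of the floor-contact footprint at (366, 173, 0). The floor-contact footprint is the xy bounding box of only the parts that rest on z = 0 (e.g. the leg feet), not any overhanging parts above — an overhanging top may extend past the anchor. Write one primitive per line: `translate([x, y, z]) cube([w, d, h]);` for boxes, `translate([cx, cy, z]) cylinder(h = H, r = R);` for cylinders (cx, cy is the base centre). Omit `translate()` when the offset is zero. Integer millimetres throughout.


// leg_h = 394 - 37 = 357
translate([366, 173, 357]) cube([252, 297, 37]);
translate([383, 190, 0]) cylinder(h = 357, r = 17);
translate([601, 190, 0]) cylinder(h = 357, r = 17);
translate([383, 453, 0]) cylinder(h = 357, r = 17);
translate([601, 453, 0]) cylinder(h = 357, r = 17);


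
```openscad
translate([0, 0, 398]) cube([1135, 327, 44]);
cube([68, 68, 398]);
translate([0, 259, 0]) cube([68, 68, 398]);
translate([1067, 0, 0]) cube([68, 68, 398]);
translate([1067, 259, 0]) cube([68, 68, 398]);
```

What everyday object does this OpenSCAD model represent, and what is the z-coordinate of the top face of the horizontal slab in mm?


A bench. The seat-top height is 442 mm.

A long slab on four corner posts — a bench. The slab sits at z = 398 with thickness 44, so the top is 398 + 44 = 442 mm.


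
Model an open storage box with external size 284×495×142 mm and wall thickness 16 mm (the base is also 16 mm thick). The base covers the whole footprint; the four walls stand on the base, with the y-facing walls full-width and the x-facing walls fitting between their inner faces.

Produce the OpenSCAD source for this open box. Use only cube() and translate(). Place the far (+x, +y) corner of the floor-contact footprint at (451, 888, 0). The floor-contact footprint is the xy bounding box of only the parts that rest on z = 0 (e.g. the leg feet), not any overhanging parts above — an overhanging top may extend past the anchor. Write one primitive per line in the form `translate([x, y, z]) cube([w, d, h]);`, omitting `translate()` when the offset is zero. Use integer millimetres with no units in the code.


translate([167, 393, 0]) cube([284, 495, 16]);
translate([167, 393, 16]) cube([284, 16, 126]);
translate([167, 872, 16]) cube([284, 16, 126]);
translate([167, 409, 16]) cube([16, 463, 126]);
translate([435, 409, 16]) cube([16, 463, 126]);


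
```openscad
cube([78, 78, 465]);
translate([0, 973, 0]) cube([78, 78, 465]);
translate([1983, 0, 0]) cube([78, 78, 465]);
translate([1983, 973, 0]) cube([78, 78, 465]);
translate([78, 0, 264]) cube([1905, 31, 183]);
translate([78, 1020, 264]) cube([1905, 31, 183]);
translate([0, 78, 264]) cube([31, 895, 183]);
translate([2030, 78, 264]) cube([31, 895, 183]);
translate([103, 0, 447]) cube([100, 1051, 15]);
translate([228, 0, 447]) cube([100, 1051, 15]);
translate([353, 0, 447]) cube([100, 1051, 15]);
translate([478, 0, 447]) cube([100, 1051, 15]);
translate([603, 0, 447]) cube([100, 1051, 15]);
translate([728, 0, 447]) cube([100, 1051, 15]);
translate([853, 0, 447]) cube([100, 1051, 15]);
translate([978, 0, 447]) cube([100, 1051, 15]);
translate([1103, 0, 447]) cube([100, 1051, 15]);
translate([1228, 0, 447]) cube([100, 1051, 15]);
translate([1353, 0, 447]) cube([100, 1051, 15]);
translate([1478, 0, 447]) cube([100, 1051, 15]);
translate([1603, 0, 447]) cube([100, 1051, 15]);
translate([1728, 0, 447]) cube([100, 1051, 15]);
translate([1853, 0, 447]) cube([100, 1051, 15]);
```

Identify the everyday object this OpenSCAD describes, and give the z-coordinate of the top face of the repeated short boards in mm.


A bed frame. The slat-top height is 462 mm.

Four posts, four rails, and a row of slats — a bed frame. Slats sit on the rails at z = 264 + 183 = 447; with slat thickness 15, the top is 462 mm.


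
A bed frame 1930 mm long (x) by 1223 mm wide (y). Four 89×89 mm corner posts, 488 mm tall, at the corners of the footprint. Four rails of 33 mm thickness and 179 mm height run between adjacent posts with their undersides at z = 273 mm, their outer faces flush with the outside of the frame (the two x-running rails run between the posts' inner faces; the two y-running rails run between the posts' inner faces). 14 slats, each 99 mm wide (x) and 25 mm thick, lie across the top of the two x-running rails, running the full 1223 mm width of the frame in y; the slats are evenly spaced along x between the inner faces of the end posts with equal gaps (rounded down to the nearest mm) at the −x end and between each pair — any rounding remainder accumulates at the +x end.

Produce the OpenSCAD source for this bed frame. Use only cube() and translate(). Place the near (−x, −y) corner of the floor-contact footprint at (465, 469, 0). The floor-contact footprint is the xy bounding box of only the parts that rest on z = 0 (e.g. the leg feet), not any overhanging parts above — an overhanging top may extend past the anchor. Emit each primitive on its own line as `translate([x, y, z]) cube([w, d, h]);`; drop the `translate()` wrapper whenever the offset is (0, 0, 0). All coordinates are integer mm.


// slat z = rail_z + rail_h = 273 + 179 = 452
// slat gap = ⌊(1752 − 14·99) / 15⌋ = 24
translate([465, 469, 0]) cube([89, 89, 488]);
translate([465, 1603, 0]) cube([89, 89, 488]);
translate([2306, 469, 0]) cube([89, 89, 488]);
translate([2306, 1603, 0]) cube([89, 89, 488]);
translate([554, 469, 273]) cube([1752, 33, 179]);
translate([554, 1659, 273]) cube([1752, 33, 179]);
translate([465, 558, 273]) cube([33, 1045, 179]);
translate([2362, 558, 273]) cube([33, 1045, 179]);
translate([578, 469, 452]) cube([99, 1223, 25]);
translate([701, 469, 452]) cube([99, 1223, 25]);
translate([824, 469, 452]) cube([99, 1223, 25]);
translate([947, 469, 452]) cube([99, 1223, 25]);
translate([1070, 469, 452]) cube([99, 1223, 25]);
translate([1193, 469, 452]) cube([99, 1223, 25]);
translate([1316, 469, 452]) cube([99, 1223, 25]);
translate([1439, 469, 452]) cube([99, 1223, 25]);
translate([1562, 469, 452]) cube([99, 1223, 25]);
translate([1685, 469, 452]) cube([99, 1223, 25]);
translate([1808, 469, 452]) cube([99, 1223, 25]);
translate([1931, 469, 452]) cube([99, 1223, 25]);
translate([2054, 469, 452]) cube([99, 1223, 25]);
translate([2177, 469, 452]) cube([99, 1223, 25]);


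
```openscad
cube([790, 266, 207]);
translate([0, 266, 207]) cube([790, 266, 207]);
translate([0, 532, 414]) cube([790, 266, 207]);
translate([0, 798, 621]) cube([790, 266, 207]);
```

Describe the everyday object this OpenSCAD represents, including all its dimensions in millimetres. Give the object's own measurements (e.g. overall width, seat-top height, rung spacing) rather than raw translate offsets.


A straight staircase of 4 solid steps. Each step is 790 mm wide (x), 266 mm deep (y, the going) and 207 mm tall (the rise). The first step rests on the floor; each subsequent step sits one going further in +y and one rise higher in +z, directly behind and above the previous step with no overlap.


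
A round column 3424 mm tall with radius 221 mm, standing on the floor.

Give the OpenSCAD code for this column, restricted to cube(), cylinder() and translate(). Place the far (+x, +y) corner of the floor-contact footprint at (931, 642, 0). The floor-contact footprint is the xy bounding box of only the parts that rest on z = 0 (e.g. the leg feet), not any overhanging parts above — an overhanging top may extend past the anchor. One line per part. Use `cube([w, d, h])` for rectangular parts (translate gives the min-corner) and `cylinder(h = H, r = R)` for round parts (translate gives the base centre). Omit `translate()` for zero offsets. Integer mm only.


translate([710, 421, 0]) cylinder(h = 3424, r = 221);


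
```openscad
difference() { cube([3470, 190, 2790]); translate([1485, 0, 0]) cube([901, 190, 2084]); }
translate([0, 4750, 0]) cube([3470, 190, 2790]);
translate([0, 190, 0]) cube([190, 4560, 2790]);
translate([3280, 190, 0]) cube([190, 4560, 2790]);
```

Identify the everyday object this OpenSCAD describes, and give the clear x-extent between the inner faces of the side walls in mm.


A single room. The interior width is 3090 mm.

Four walls enclosing a rectangle with a door in the front wall — a room. Outside width 3470 minus two 190 mm walls gives 3090 mm.


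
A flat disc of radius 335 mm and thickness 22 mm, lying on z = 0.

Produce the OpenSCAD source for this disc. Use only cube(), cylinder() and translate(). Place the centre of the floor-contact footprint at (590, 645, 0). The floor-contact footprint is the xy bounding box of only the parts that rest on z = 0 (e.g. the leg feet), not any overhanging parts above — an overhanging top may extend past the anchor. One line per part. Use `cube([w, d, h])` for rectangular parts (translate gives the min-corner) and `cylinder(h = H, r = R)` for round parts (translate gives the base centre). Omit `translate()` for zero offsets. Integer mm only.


translate([590, 645, 0]) cylinder(h = 22, r = 335);


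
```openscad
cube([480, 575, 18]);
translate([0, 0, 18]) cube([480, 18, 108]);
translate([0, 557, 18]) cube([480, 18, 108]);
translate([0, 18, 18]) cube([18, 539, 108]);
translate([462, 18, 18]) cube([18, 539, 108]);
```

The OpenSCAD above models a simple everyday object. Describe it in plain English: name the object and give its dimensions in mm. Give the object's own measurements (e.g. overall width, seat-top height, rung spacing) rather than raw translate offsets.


An open-topped rectangular box: outside dimensions 480×575×126 mm, with a uniform wall and base thickness of 18 mm. The base is a full 480×575 slab on the floor; four walls sit on top of the base. The front and back walls (the −y and +y sides) span the full width; the two side walls fit between them.


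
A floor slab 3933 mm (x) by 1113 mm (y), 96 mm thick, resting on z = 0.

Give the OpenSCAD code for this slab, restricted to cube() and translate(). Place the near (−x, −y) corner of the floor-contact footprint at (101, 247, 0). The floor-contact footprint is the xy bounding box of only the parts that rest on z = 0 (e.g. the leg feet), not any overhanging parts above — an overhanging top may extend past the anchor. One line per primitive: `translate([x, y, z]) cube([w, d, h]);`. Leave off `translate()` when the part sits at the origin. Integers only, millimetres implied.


translate([101, 247, 0]) cube([3933, 1113, 96]);


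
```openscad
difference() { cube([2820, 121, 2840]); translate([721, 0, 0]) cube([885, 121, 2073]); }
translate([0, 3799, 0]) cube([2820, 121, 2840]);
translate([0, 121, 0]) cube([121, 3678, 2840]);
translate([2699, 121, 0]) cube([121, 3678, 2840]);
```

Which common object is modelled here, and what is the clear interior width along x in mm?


A single room. The interior width is 2578 mm.

Four walls enclosing a rectangle with a door in the front wall — a room. Outside width 2820 minus two 121 mm walls gives 2578 mm.


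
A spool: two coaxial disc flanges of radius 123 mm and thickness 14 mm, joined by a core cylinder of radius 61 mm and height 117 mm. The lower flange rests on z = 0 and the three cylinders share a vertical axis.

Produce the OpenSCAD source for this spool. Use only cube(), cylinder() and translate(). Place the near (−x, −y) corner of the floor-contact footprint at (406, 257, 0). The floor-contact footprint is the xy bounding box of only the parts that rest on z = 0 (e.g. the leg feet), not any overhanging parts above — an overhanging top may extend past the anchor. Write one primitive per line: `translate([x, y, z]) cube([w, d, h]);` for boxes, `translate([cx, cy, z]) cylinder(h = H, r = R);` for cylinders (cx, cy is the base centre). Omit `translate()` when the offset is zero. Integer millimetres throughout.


translate([529, 380, 0]) cylinder(h = 14, r = 123);
translate([529, 380, 14]) cylinder(h = 117, r = 61);
translate([529, 380, 131]) cylinder(h = 14, r = 123);
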